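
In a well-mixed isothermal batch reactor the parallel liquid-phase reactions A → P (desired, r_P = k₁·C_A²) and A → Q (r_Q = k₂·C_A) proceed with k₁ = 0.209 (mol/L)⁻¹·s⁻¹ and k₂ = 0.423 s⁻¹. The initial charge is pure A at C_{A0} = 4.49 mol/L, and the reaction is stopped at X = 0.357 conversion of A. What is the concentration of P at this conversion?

C_A = C_{A0}(1−X) = 2.887 mol/L.
Along a PFR/batch, dC_Q/dC_A = −r_Q/(r_P+r_Q) = −k₂/(k₂+k₁·C_A).
Integrating from C_{A0} to C_A: C_Q = (0.423/0.209)·ln[(0.423+0.209·4.49)/(0.423+0.209·2.89)] = 2.024·ln(1.361/1.026) = 0.5717 mol/L.
Then C_P = (C_{A0}−C_A) − C_Q = 1.603 − 0.5717 = 1.031 mol/L.

1.03 mol/L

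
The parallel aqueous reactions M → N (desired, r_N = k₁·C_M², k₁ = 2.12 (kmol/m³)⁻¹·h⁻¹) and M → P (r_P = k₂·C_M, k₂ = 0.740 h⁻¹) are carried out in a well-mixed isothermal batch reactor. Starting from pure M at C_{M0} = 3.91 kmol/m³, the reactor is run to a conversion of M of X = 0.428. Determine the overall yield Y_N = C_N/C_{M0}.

0.383

C_M = C_{M0}(1−X) = 2.237 kmol/m³.
Along a PFR/batch, dC_P/dC_M = −r_P/(r_N+r_P) = −k₂/(k₂+k₁·C_M).
Integrating from C_{M0} to C_M: C_P = (0.740/2.12)·ln[(0.740+2.12·3.91)/(0.740+2.12·2.24)] = 0.3491·ln(9.029/5.481) = 0.1742 kmol/m³.
Then C_N = (C_{M0}−C_M) − C_P = 1.673 − 0.1742 = 1.499 kmol/m³.
Y_N = C_N/C_{M0} = 1.499/3.91 = 0.383.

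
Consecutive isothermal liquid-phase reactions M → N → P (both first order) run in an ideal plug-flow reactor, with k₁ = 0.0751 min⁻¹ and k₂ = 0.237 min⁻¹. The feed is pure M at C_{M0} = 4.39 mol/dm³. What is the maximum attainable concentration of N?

For a first-order series the maximum intermediate yield is C_{N,max}/C_{M0} = (k₁/k₂)^[k₂/(k₂−k₁)].
= (0.0751/0.237)^(0.237/(0.237−0.0751)) = (0.3169)^(1.464) = 0.1859.
C_{N,max} = 0.1859×4.39 = 0.816 mol/dm³.

0.816 mol/dm³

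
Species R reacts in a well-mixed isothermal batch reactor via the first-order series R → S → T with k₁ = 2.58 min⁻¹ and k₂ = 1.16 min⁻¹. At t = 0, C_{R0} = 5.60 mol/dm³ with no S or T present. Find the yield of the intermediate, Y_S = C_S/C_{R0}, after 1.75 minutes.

Solving the coupled first-order balances gives C_S(t) = [k₁/(k₂−k₁)]·C_{R0}·(e^(−k₁t) − e^(−k₂t)).
e^(−k₁t) = e^(−2.58×1.75) = e^(−4.515) = 0.01094; e^(−k₂t) = e^(−2.030) = 0.1313.
C_S = 2.58×5.60/(1.16−2.58) × (0.01094−0.1313) = (-10.17)×(-0.1204) = 1.225 mol/dm³.
Y_S = C_S/C_{R0} = 1.225/5.60 = 0.219.

0.219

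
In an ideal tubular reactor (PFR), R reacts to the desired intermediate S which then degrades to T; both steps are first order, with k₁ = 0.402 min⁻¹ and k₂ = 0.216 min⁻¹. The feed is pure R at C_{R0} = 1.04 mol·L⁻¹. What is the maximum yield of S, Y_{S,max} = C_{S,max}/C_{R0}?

0.486

At the optimum, C_{S,max}/C_{R0} = (k₁/k₂)^[k₂/(k₂−k₁)].
= (0.402/0.216)^(0.216/(0.216−0.402)) = (1.861)^(-1.161) = 0.4861.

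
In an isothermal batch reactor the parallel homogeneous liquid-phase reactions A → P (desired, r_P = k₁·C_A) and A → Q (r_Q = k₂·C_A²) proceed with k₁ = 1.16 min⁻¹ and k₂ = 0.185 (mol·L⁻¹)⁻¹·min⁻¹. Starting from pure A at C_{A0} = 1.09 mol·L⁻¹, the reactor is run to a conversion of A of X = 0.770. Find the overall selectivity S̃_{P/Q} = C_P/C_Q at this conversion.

9.47

C_A = C_{A0}(1−X) = 0.2507 mol·L⁻¹.
Along a PFR/batch, dC_P/dC_A = −r_P/(r_P+r_Q) = −k₁/(k₁+k₂·C_A).
Integrating from C_{A0} to C_A: C_P = (1.16/0.185)·ln[(1.16+0.185·1.09)/(1.16+0.185·0.251)] = 6.270·ln(1.362/1.206) = 0.7592 mol·L⁻¹.
C_Q = (C_{A0}−C_A)−C_P = 0.08014 mol·L⁻¹; S̃_{P/Q} = 0.7592/0.08014 = 9.47.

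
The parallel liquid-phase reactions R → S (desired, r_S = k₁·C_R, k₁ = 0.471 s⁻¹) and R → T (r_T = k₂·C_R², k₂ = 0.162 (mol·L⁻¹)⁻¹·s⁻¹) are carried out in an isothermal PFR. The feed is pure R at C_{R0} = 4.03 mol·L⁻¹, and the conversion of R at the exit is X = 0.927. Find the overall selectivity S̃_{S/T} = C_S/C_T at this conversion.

1.51

C_R = C_{R0}(1−X) = 0.2942 mol·L⁻¹.
Along a PFR/batch, dC_S/dC_R = −r_S/(r_S+r_T) = −k₁/(k₁+k₂·C_R).
Integrating from C_{R0} to C_R: C_S = (0.471/0.162)·ln[(0.471+0.162·4.03)/(0.471+0.162·0.294)] = 2.907·ln(1.124/0.5187) = 2.248 mol·L⁻¹.
C_T = (C_{R0}−C_R)−C_S = 1.488 mol·L⁻¹; S̃_{S/T} = 2.248/1.488 = 1.51.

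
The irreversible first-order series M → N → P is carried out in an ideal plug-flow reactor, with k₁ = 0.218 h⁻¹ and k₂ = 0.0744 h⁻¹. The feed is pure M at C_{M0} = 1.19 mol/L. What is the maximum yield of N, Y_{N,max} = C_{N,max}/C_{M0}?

0.573

At the optimum, C_{N,max}/C_{M0} = (k₁/k₂)^[k₂/(k₂−k₁)].
= (0.218/0.0744)^(0.0744/(0.0744−0.218)) = (2.930)^(-0.5181) = 0.5729.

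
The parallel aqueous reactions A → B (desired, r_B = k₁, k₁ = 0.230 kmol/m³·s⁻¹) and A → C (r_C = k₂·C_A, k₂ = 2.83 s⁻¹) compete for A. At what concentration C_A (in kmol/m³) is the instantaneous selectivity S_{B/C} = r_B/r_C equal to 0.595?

0.137 kmol/m³

S_{B/C} = (k₁/k₂)·C_A⁻¹ ⇒ C_A = (S·k₂/k₁)^(-1).
= (0.595×2.83/0.230)^(-1) = (7.321)^(-1) = 0.137 kmol/m³.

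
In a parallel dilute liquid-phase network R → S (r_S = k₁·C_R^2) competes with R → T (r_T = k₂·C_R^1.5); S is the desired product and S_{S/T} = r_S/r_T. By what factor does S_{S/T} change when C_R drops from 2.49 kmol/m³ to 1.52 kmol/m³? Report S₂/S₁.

0.781

S_{S/T} = (k₁/k₂)·C_R^0.5, so S₂/S₁ = (C_{R,2}/C_{R,1})^0.5.
= (1.52/2.49)^0.5 = (0.6104)^0.5 = 0.781.
Selectivity toward S falls as C_R falls — high-concentration operation is favoured.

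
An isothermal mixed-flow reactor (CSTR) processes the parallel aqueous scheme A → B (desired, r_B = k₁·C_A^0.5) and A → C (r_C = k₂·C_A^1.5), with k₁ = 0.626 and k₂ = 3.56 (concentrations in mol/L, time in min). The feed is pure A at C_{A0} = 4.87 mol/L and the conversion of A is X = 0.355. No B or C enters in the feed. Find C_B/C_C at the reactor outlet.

Exit C_A = C_{A0}(1−X) = 4.87×0.645 = 3.141 mol/L.
A CSTR operates uniformly at the exit composition, giving r_B = 1.109 and r_C = 19.82 (each k·C_A^n at C_A = 3.141).
Overall selectivity = C_B/C_C = r_Bτ/(r_Cτ) = r_B/r_C = 0.0560.

0.0560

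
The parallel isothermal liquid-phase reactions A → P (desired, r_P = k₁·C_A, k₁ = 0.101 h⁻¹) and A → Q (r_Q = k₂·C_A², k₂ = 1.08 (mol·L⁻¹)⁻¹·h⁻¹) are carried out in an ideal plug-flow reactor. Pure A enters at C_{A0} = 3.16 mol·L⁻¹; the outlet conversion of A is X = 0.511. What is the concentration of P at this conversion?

0.0641 mol·L⁻¹

C_A = C_{A0}(1−X) = 1.545 mol·L⁻¹.
Along a PFR/batch, dC_P/dC_A = −r_P/(r_P+r_Q) = −k₁/(k₁+k₂·C_A).
Integrating from C_{A0} to C_A: C_P = (0.101/1.08)·ln[(0.101+1.08·3.16)/(0.101+1.08·1.55)] = 0.09352·ln(3.514/1.770) = 0.06413 mol·L⁻¹.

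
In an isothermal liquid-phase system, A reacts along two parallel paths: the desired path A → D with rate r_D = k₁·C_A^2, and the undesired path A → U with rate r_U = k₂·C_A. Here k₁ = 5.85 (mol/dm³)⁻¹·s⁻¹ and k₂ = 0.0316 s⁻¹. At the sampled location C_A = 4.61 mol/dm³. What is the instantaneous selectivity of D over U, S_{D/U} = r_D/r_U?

S_{D/U} = r_D/r_U = (k₁·C_A^2)/(k₂·C_A) = (k₁/k₂)·C_A.
= (5.85×4.610^2) / (0.0316×4.610) = 124.3/0.1457 = 853.

853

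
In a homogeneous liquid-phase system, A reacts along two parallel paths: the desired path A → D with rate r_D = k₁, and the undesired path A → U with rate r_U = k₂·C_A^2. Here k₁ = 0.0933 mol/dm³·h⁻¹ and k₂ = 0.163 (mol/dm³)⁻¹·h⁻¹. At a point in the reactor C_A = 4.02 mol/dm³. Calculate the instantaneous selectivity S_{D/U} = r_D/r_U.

S_{D/U} = r_D/r_U = (k₁)/(k₂·C_A^2) = (k₁/k₂)·C_A^-2.
= (0.0933) / (0.163×4.020^2) = 0.09330/2.634 = 0.0354.
The undesired path is higher order in A, so low C_A (CSTR or dilute feed) favours D.

0.0354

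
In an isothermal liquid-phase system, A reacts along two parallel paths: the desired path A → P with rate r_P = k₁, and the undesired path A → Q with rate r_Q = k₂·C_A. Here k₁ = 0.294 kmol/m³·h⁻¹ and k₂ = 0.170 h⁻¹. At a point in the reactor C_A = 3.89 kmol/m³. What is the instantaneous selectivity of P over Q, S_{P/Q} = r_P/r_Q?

S_{P/Q} = r_P/r_Q = (k₁)/(k₂·C_A) = (k₁/k₂)·C_A⁻¹.
= (0.294) / (0.170×3.890) = 0.2940/0.6613 = 0.445.

0.445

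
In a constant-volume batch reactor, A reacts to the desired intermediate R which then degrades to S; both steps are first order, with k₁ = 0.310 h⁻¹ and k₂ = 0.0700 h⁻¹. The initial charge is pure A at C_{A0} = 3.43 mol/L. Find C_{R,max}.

For a first-order series the maximum intermediate yield is C_{R,max}/C_{A0} = (k₁/k₂)^[k₂/(k₂−k₁)].
= (0.310/0.0700)^(0.0700/(0.0700−0.310)) = (4.429)^(-0.2917) = 0.6479.
C_{R,max} = 0.6479×3.43 = 2.22 mol/L.

2.22 mol/L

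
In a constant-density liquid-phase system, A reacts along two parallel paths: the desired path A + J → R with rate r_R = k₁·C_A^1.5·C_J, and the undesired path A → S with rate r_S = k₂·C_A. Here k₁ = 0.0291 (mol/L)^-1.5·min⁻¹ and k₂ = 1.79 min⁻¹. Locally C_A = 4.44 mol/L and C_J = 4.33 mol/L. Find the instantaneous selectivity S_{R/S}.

0.148

S_{R/S} = r_R/r_S = (k₁·C_A^1.5·C_J)/(k₂·C_A) = (k₁/k₂)·C_A^0.5·C_J.
= (0.0291×4.440^1.5×4.330) / (1.79×4.440) = 1.179/7.948 = 0.148.
Since the desired path is higher order in A, keeping C_A high (PFR or concentrated feed) favours R.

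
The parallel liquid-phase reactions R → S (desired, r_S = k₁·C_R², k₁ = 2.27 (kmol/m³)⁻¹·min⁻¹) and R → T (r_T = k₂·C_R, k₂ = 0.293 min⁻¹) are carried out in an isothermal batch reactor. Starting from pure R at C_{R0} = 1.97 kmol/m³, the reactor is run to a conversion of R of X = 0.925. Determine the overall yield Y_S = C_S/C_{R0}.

0.792

C_R = C_{R0}(1−X) = 0.1477 kmol/m³.
Along a PFR/batch, dC_T/dC_R = −r_T/(r_S+r_T) = −k₂/(k₂+k₁·C_R).
Integrating from C_{R0} to C_R: C_T = (0.293/2.27)·ln[(0.293+2.27·1.97)/(0.293+2.27·0.148)] = 0.1291·ln(4.765/0.6284) = 0.2615 kmol/m³.
Then C_S = (C_{R0}−C_R) − C_T = 1.822 − 0.2615 = 1.561 kmol/m³.
Y_S = C_S/C_{R0} = 1.561/1.97 = 0.792.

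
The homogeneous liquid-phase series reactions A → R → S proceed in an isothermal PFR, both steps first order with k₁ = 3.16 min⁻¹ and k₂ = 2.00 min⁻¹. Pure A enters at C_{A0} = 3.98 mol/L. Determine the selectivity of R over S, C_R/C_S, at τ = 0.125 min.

7.17

Solving the coupled first-order balances gives C_R(τ) = [k₁/(k₂−k₁)]·C_{A0}·(e^(−k₁τ) − e^(−k₂τ)).
e^(−k₁τ) = e^(−3.16×0.125) = e^(−0.3950) = 0.6737; e^(−k₂τ) = e^(−0.2500) = 0.7788.
C_R = 3.16×3.98/(2.00−3.16) × (0.6737−0.7788) = (-10.84)×(-0.1051) = 1.140 mol/L.
C_A = C_{A0}e^(−k₁τ) = 2.681 mol/L, so C_S = C_{A0}−C_A−C_R = 0.1590 mol/L; C_R/C_S = 7.17.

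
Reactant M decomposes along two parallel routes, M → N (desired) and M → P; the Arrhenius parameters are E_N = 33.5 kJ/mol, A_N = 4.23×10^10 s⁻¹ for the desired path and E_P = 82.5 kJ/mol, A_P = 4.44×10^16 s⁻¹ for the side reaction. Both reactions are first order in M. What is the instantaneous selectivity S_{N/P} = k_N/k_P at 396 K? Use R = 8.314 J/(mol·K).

2.77

Since both paths have the same order in M, the concentration cancels and S_{N/P} = k_N/k_P = (A_N/A_P)·exp[(E_P−E_N)/(RT)].
(E_P−E_N)/(RT) = (82.5−33.5)×10³/(8.314×396) = 49000/3292 = 14.88.
k_N/k_P = (4.23×10^10/4.44×10^16)·exp(14.88) = 9.527×10^-7 × 2.908×10^6 = 2.77.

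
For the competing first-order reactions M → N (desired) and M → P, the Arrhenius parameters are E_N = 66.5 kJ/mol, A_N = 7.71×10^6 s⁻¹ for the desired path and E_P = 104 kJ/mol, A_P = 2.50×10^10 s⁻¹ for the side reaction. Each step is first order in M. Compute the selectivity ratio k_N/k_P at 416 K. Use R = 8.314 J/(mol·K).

15.8

k_N/k_P = (A_N/A_P)·exp[−(E_N−E_P)/(RT)] = (A_N/A_P)·exp[(E_P−E_N)/(RT)].
(E_P−E_N)/(RT) = (104−66.5)×10³/(8.314×416) = 37500/3459 = 10.84.
k_N/k_P = (7.71×10^6/2.50×10^10)·exp(10.84) = 3.084×10^-4 × 51147 = 15.8.
Since E_N < E_P, lowering the temperature improves selectivity toward N.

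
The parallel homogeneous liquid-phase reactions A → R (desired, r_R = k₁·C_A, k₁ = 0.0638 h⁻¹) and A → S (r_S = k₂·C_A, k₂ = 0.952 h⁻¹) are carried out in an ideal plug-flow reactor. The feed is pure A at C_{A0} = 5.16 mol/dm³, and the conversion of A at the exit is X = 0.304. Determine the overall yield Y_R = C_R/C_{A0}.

C_A = C_{A0}(1−X) = 3.591 mol/dm³.
Both paths are first order in A, so the instantaneous fraction to R is constant: dC_R/d(−C_A) = k₁/(k₁+k₂) = 0.06281.
C_R = 0.06281·(C_{A0}−C_A) = 0.06281×1.569 = 0.0985 mol/dm³.
Y_R = C_R/C_{A0} = 0.09852/5.16 = 0.0191.

0.0191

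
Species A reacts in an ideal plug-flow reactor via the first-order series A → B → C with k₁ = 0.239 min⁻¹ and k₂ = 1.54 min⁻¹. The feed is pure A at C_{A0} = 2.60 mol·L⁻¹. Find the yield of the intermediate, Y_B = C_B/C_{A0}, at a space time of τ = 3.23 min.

0.0836

Solving the coupled first-order balances gives C_B(τ) = [k₁/(k₂−k₁)]·C_{A0}·(e^(−k₁τ) − e^(−k₂τ)).
e^(−k₁τ) = e^(−0.239×3.23) = e^(−0.7720) = 0.4621; e^(−k₂τ) = e^(−4.974) = 0.006914.
C_B = 0.239×2.60/(1.54−0.239) × (0.4621−0.006914) = 0.4776×0.4552 = 0.2174 mol·L⁻¹.
Y_B = C_B/C_{A0} = 0.2174/2.60 = 0.0836.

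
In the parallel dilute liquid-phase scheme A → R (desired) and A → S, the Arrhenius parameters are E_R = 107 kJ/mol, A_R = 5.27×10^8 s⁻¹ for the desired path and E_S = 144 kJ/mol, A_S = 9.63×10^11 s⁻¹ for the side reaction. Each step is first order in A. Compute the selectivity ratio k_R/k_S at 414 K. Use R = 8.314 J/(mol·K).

25.5

With equal orders, S_{R/S} = k_R/k_S = (A_R/A_S)·exp[(E_S−E_R)/(RT)].
(E_S−E_R)/(RT) = (144−107)×10³/(8.314×414) = 37000/3442 = 10.75.
k_R/k_S = (5.27×10^8/9.63×10^11)·exp(10.75) = 5.472×10^-4 × 46610 = 25.5.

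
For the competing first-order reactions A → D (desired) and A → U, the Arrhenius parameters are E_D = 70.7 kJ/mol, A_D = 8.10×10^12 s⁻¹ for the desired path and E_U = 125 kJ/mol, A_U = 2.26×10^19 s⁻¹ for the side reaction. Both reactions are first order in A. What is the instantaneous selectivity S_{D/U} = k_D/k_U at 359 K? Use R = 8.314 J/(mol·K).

With equal orders, S_{D/U} = k_D/k_U = (A_D/A_U)·exp[(E_U−E_D)/(RT)].
(E_U−E_D)/(RT) = (125−70.7)×10³/(8.314×359) = 54300/2985 = 18.19.
k_D/k_U = (8.10×10^12/2.26×10^19)·exp(18.19) = 3.584×10^-7 × 7.961×10^7 = 28.5.
Since E_D < E_U, lowering the temperature improves selectivity toward D.

28.5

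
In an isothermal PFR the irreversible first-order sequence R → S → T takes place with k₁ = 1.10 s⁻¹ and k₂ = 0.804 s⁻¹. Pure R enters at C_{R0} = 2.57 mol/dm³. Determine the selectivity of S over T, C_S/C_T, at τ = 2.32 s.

0.449

The intermediate concentration in a first-order A→B→C sequence is C_S = k₁C_{R0}(e^(−k₁τ) − e^(−k₂τ))/(k₂−k₁).
e^(−k₁τ) = e^(−1.10×2.32) = e^(−2.552) = 0.07793; e^(−k₂τ) = e^(−1.865) = 0.1549.
C_S = 1.10×2.57/(0.804−1.10) × (0.07793−0.1549) = (-9.551)×(-0.07693) = 0.7347 mol/dm³.
C_R = C_{R0}e^(−k₁τ) = 0.2003 mol/dm³, so C_T = C_{R0}−C_R−C_S = 1.635 mol/dm³; C_S/C_T = 0.449.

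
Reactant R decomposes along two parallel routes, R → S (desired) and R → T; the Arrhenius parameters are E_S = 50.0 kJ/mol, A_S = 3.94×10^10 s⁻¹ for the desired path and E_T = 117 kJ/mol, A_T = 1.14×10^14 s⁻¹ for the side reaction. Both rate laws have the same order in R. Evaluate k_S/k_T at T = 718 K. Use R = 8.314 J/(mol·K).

25.9

With equal orders, S_{S/T} = k_S/k_T = (A_S/A_T)·exp[(E_T−E_S)/(RT)].
(E_T−E_S)/(RT) = (117−50.0)×10³/(8.314×718) = 67000/5969 = 11.22.
k_S/k_T = (3.94×10^10/1.14×10^14)·exp(11.22) = 3.456×10^-4 × 74893 = 25.9.
Since E_S < E_T, lowering the temperature improves selectivity toward S.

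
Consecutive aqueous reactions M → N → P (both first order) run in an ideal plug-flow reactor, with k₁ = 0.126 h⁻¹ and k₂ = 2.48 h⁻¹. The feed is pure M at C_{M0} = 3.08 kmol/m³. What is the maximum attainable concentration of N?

0.133 kmol/m³

At the optimum, C_{N,max}/C_{M0} = (k₁/k₂)^[k₂/(k₂−k₁)].
= (0.126/2.48)^(2.48/(2.48−0.126)) = (0.05081)^(1.054) = 0.04332.
C_{N,max} = 0.04332×3.08 = 0.133 kmol/m³.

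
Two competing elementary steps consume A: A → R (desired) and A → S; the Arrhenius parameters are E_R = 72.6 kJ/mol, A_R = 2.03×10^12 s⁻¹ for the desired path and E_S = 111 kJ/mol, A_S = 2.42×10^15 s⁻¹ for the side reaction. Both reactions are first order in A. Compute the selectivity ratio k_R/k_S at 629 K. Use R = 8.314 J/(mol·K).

1.30

k_R/k_S = (A_R/A_S)·exp[−(E_R−E_S)/(RT)] = (A_R/A_S)·exp[(E_S−E_R)/(RT)].
(E_S−E_R)/(RT) = (111−72.6)×10³/(8.314×629) = 38400/5230 = 7.343.
k_R/k_S = (2.03×10^12/2.42×10^15)·exp(7.343) = 8.388×10^-4 × 1545 = 1.30.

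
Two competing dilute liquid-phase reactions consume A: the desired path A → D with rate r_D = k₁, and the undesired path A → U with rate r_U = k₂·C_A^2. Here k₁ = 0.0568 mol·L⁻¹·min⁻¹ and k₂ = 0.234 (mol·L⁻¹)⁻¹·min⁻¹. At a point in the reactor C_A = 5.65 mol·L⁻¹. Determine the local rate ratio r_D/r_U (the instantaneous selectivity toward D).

S_{D/U} = r_D/r_U = (k₁)/(k₂·C_A^2) = (k₁/k₂)·C_A^-2.
= (0.0568) / (0.234×5.650^2) = 0.05680/7.470 = 0.00760.
The undesired path is higher order in A, so low C_A (CSTR or dilute feed) favours D.

0.00760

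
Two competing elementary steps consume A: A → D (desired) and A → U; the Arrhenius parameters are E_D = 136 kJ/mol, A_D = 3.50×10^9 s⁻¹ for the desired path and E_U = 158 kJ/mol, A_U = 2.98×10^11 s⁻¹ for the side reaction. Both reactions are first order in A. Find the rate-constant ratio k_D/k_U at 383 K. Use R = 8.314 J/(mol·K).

11.8

With equal orders, S_{D/U} = k_D/k_U = (A_D/A_U)·exp[(E_U−E_D)/(RT)].
(E_U−E_D)/(RT) = (158−136)×10³/(8.314×383) = 22000/3184 = 6.909.
k_D/k_U = (3.50×10^9/2.98×10^11)·exp(6.909) = 0.01174 × 1001 = 11.8.
Since E_D < E_U, lowering the temperature improves selectivity toward D.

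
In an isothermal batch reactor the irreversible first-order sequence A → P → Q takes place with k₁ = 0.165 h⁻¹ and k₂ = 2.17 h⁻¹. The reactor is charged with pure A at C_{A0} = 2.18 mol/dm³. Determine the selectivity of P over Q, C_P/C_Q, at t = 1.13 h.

For first-order series with pure A initially, C_P(t) = k₁C_{A0}/(k₂−k₁)·(e^(−k₁t) − e^(−k₂t)).
e^(−k₁t) = e^(−0.165×1.13) = e^(−0.1865) = 0.8299; e^(−k₂t) = e^(−2.452) = 0.08611.
C_P = 0.165×2.18/(2.17−0.165) × (0.8299−0.08611) = 0.1794×0.7438 = 0.1334 mol/dm³.
C_A = C_{A0}e^(−k₁t) = 1.809 mol/dm³, so C_Q = C_{A0}−C_A−C_P = 0.2374 mol/dm³; C_P/C_Q = 0.562.

0.562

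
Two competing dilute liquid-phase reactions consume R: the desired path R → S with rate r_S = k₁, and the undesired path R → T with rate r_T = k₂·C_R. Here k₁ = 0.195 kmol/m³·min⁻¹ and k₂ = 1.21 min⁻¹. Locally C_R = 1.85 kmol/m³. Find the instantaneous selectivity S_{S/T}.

0.0871

S_{S/T} = r_S/r_T = (k₁)/(k₂·C_R) = (k₁/k₂)·C_R⁻¹.
= (0.195) / (1.21×1.850) = 0.1950/2.239 = 0.0871.
The undesired path is higher order in R, so low C_R (CSTR or dilute feed) favours S.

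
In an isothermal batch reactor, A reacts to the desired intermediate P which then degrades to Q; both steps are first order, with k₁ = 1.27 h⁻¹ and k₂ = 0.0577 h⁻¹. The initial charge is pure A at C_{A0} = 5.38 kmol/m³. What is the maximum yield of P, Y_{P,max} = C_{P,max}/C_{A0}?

0.863

Evaluating C_P at t_opt = ln(k₂/k₁)/(k₂−k₁) gives C_{P,max}/C_{A0} = (k₁/k₂)^[k₂/(k₂−k₁)].
= (1.27/0.0577)^(0.0577/(0.0577−1.27)) = (22.01)^(-0.04760) = 0.8632.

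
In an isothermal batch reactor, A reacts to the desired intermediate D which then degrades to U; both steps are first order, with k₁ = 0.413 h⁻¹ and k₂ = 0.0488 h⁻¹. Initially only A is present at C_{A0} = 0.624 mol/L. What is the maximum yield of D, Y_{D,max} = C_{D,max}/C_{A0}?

Evaluating C_D at t_opt = ln(k₂/k₁)/(k₂−k₁) gives C_{D,max}/C_{A0} = (k₁/k₂)^[k₂/(k₂−k₁)].
= (0.413/0.0488)^(0.0488/(0.0488−0.413)) = (8.463)^(-0.1340) = 0.7511.

0.751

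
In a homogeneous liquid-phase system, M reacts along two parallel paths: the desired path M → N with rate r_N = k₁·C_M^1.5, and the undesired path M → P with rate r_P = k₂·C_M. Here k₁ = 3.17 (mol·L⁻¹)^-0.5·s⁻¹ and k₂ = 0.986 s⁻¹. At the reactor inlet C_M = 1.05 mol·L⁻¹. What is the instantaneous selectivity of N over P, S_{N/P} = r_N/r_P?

S_{N/P} = r_N/r_P = (k₁·C_M^1.5)/(k₂·C_M) = (k₁/k₂)·C_M^0.5.
= (3.17×1.050^1.5) / (0.986×1.050) = 3.411/1.035 = 3.29.

3.29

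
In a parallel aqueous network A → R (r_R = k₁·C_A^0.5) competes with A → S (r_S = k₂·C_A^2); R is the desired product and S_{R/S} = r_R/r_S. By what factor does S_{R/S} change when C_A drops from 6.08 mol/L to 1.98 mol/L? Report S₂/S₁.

5.38

S_{R/S} = (k₁/k₂)·C_A^-1.5, so S₂/S₁ = (C_{A,2}/C_{A,1})^-1.5.
= (1.98/6.08)^(-1.5) = (0.3257)^(-1.5) = 5.38.
Selectivity toward R rises as C_A falls — low-concentration operation is favoured.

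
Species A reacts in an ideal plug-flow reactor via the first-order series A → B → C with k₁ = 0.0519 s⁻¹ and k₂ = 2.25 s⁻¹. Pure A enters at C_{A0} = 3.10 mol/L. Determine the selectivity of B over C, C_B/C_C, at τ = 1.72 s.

The intermediate concentration in a first-order A→B→C sequence is C_B = k₁C_{A0}(e^(−k₁τ) − e^(−k₂τ))/(k₂−k₁).
e^(−k₁τ) = e^(−0.0519×1.72) = e^(−0.08927) = 0.9146; e^(−k₂τ) = e^(−3.870) = 0.02086.
C_B = 0.0519×3.10/(2.25−0.0519) × (0.9146−0.02086) = 0.07320×0.8937 = 0.06542 mol/L.
C_A = C_{A0}e^(−k₁τ) = 2.835 mol/L, so C_C = C_{A0}−C_A−C_B = 0.1993 mol/L; C_B/C_C = 0.328.

0.328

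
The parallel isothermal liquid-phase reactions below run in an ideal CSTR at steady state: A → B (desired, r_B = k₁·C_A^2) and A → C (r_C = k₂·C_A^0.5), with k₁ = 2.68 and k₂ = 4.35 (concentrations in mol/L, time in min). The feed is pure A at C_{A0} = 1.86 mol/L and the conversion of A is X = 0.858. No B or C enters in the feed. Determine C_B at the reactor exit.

0.123 mol/L

Exit C_A = C_{A0}(1−X) = 1.86×0.142 = 0.2641 mol/L.
In a CSTR the entire volume is at exit conditions, so r_B = 2.68×0.2641^2 = 0.1870 and r_C = 4.35×0.2641^0.5 = 2.236.
Fraction of consumed A going to B: r_B/(r_B+r_C) = 0.07717.
C_B = 0.07717·C_{A0}·X = 0.07717×1.86×0.858 = 0.123 mol/L.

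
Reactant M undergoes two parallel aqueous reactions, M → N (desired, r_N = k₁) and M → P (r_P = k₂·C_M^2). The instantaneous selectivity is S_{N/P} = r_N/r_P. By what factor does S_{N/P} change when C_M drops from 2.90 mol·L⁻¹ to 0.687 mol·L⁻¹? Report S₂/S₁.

S_{N/P} = (k₁/k₂)·C_M^-2, so S₂/S₁ = (C_{M,2}/C_{M,1})^-2.
= (0.687/2.90)^(-2) = (0.2369)^(-2) = 17.8.
Selectivity toward N rises as C_M falls — low-concentration operation is favoured.

17.8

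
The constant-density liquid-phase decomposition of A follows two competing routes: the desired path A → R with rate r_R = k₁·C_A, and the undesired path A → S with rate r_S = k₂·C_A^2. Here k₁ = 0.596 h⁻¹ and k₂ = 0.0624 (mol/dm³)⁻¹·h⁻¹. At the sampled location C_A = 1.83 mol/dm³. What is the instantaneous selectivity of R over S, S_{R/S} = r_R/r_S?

S_{R/S} = r_R/r_S = (k₁·C_A)/(k₂·C_A^2) = (k₁/k₂)·C_A⁻¹.
= (0.596×1.830) / (0.0624×1.830^2) = 1.091/0.2090 = 5.22.

5.22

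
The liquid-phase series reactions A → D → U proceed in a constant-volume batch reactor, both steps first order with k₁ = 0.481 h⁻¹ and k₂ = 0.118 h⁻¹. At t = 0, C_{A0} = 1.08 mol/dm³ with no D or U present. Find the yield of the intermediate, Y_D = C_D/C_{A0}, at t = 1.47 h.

The intermediate concentration in a first-order A→B→C sequence is C_D = k₁C_{A0}(e^(−k₁t) − e^(−k₂t))/(k₂−k₁).
e^(−k₁t) = e^(−0.481×1.47) = e^(−0.7071) = 0.4931; e^(−k₂t) = e^(−0.1735) = 0.8408.
C_D = 0.481×1.08/(0.118−0.481) × (0.4931−0.8408) = (-1.431)×(-0.3477) = 0.4975 mol/dm³.
Y_D = C_D/C_{A0} = 0.4975/1.08 = 0.461.

0.461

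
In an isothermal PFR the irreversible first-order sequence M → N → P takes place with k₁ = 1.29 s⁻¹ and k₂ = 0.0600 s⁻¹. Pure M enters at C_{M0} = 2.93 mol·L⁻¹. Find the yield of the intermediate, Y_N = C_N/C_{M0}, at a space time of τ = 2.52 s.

Solving the coupled first-order balances gives C_N(τ) = [k₁/(k₂−k₁)]·C_{M0}·(e^(−k₁τ) − e^(−k₂τ)).
e^(−k₁τ) = e^(−1.29×2.52) = e^(−3.251) = 0.03874; e^(−k₂τ) = e^(−0.1512) = 0.8597.
C_N = 1.29×2.93/(0.0600−1.29) × (0.03874−0.8597) = (-3.073)×(-0.8209) = 2.523 mol·L⁻¹.
Y_N = C_N/C_{M0} = 2.523/2.93 = 0.861.

0.861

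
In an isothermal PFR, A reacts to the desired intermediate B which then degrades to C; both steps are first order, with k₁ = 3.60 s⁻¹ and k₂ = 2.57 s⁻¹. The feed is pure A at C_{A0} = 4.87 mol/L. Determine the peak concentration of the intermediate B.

For a first-order series the maximum intermediate yield is C_{B,max}/C_{A0} = (k₁/k₂)^[k₂/(k₂−k₁)].
= (3.60/2.57)^(2.57/(2.57−3.60)) = (1.401)^(-2.495) = 0.4313.
C_{B,max} = 0.4313×4.87 = 2.10 mol/L.

2.10 mol/L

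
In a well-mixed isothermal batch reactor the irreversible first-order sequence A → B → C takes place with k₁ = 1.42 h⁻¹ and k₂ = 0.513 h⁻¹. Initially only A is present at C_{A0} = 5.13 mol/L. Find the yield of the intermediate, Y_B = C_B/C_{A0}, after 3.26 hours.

0.279

Solving the coupled first-order balances gives C_B(t) = [k₁/(k₂−k₁)]·C_{A0}·(e^(−k₁t) − e^(−k₂t)).
e^(−k₁t) = e^(−1.42×3.26) = e^(−4.629) = 0.009763; e^(−k₂t) = e^(−1.672) = 0.1878.
C_B = 1.42×5.13/(0.513−1.42) × (0.009763−0.1878) = (-8.032)×(-0.1780) = 1.430 mol/L.
Y_B = C_B/C_{A0} = 1.430/5.13 = 0.279.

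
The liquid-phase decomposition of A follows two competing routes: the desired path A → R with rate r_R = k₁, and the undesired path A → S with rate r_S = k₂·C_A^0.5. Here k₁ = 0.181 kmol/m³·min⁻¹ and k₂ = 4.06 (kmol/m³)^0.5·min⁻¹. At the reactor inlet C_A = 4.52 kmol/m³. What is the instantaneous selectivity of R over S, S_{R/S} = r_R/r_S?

0.0210

S_{R/S} = r_R/r_S = (k₁)/(k₂·C_A^0.5) = (k₁/k₂)·C_A^-0.5.
= (0.181) / (4.06×4.520^0.5) = 0.1810/8.632 = 0.0210.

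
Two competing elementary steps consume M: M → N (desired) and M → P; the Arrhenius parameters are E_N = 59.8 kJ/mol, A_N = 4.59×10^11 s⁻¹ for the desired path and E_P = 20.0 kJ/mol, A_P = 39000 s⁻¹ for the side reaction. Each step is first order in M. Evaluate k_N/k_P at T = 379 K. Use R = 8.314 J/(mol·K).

With equal orders, S_{N/P} = k_N/k_P = (A_N/A_P)·exp[(E_P−E_N)/(RT)].
(E_P−E_N)/(RT) = (20.0−59.8)×10³/(8.314×379) = -39800/3151 = -12.63.
k_N/k_P = (4.59×10^11/39000)·exp(-12.63) = 1.177×10^7 × 3.269×10^-6 = 38.5.

38.5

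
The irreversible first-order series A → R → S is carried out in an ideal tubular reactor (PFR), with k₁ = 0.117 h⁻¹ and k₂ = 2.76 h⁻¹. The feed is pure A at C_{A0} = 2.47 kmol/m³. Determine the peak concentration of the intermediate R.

0.0910 kmol/m³

Evaluating C_R at τ_opt = ln(k₂/k₁)/(k₂−k₁) gives C_{R,max}/C_{A0} = (k₁/k₂)^[k₂/(k₂−k₁)].
= (0.117/2.76)^(2.76/(2.76−0.117)) = (0.04239)^(1.044) = 0.03686.
C_{R,max} = 0.03686×2.47 = 0.0910 kmol/m³.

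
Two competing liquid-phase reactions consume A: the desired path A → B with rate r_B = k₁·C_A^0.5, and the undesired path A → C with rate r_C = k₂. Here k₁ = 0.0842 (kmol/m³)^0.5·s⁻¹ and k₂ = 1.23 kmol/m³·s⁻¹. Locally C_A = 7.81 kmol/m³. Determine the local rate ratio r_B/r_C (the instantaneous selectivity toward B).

0.191

S_{B/C} = r_B/r_C = (k₁·C_A^0.5)/(k₂) = (k₁/k₂)·C_A^0.5.
= (0.0842×7.810^0.5) / (1.23) = 0.2353/1.230 = 0.191.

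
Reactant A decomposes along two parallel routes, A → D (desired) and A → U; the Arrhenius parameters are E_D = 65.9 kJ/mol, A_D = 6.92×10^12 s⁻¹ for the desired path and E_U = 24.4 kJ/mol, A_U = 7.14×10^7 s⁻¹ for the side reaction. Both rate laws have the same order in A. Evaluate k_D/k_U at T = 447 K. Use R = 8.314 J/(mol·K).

Since both paths have the same order in A, the concentration cancels and S_{D/U} = k_D/k_U = (A_D/A_U)·exp[(E_U−E_D)/(RT)].
(E_U−E_D)/(RT) = (24.4−65.9)×10³/(8.314×447) = -41500/3716 = -11.17.
k_D/k_U = (6.92×10^12/7.14×10^7)·exp(-11.17) = 96919 × 1.414×10^-5 = 1.37.
Since E_D > E_U, raising the temperature improves selectivity toward D.

1.37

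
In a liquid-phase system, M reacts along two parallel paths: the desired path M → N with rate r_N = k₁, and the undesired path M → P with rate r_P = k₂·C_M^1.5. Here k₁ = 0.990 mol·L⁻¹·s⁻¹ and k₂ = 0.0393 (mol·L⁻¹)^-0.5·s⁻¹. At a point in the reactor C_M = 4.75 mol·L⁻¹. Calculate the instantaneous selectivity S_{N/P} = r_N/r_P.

S_{N/P} = r_N/r_P = (k₁)/(k₂·C_M^1.5) = (k₁/k₂)·C_M^-1.5.
= (0.990) / (0.0393×4.750^1.5) = 0.9900/0.4068 = 2.43.
The undesired path is higher order in M, so low C_M (CSTR or dilute feed) favours N.

2.43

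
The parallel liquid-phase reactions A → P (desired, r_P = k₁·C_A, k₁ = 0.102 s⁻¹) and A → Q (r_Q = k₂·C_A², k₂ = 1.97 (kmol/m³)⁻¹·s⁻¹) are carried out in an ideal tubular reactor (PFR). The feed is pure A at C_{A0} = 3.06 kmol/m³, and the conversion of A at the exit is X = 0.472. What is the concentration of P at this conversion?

0.0323 kmol/m³

C_A = C_{A0}(1−X) = 1.616 kmol/m³.
Along a PFR/batch, dC_P/dC_A = −r_P/(r_P+r_Q) = −k₁/(k₁+k₂·C_A).
Integrating from C_{A0} to C_A: C_P = (0.102/1.97)·ln[(0.102+1.97·3.06)/(0.102+1.97·1.62)] = 0.05178·ln(6.130/3.285) = 0.03230 kmol/m³.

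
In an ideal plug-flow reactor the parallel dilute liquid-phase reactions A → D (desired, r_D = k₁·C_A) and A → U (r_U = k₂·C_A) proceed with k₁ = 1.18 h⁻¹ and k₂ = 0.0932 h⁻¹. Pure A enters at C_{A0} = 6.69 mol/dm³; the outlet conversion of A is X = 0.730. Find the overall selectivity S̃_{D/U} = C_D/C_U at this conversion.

C_A = C_{A0}(1−X) = 1.806 mol/dm³.
Both paths are first order in A, so the instantaneous fraction to D is constant: dC_D/d(−C_A) = k₁/(k₁+k₂) = 0.9268.
C_D = 0.9268·(C_{A0}−C_A) = 0.9268×4.884 = 4.53 mol/dm³.
C_U = (C_{A0}−C_A)−C_D = 0.3575 mol/dm³; S̃_{D/U} = 4.526/0.3575 = 12.7.

12.7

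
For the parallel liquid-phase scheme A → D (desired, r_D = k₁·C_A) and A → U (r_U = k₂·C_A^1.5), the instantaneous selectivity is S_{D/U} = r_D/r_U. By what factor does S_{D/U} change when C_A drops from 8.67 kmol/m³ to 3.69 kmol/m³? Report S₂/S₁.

1.53

S_{D/U} = (k₁/k₂)·C_A^-0.5, so S₂/S₁ = (C_{A,2}/C_{A,1})^-0.5.
= (3.69/8.67)^(-0.5) = (0.4256)^(-0.5) = 1.53.
Selectivity toward D rises as C_A falls — low-concentration operation is favoured.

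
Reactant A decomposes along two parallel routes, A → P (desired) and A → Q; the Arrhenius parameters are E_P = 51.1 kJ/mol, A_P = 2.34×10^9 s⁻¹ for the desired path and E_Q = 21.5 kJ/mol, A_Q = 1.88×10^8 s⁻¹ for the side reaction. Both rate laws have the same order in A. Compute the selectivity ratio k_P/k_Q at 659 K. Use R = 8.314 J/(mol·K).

k_P/k_Q = (A_P/A_Q)·exp[−(E_P−E_Q)/(RT)] = (A_P/A_Q)·exp[(E_Q−E_P)/(RT)].
(E_Q−E_P)/(RT) = (21.5−51.1)×10³/(8.314×659) = -29600/5479 = -5.403.
k_P/k_Q = (2.34×10^9/1.88×10^8)·exp(-5.403) = 12.45 × 0.004505 = 0.0561.
Since E_P > E_Q, raising the temperature improves selectivity toward P.

0.0561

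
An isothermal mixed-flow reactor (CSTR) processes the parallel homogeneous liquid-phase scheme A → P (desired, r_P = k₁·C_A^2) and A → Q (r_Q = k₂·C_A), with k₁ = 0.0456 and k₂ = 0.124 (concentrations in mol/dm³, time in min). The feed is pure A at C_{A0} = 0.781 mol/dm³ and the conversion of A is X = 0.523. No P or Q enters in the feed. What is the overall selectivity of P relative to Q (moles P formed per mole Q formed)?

Exit C_A = C_{A0}(1−X) = 0.781×0.477 = 0.3725 mol/dm³.
In a CSTR the entire volume is at exit conditions, so r_P = 0.0456×0.3725^2 = 0.006329 and r_Q = 0.124×0.3725 = 0.04619.
Overall selectivity = C_P/C_Q = r_Pτ/(r_Qτ) = r_P/r_Q = 0.137.

0.137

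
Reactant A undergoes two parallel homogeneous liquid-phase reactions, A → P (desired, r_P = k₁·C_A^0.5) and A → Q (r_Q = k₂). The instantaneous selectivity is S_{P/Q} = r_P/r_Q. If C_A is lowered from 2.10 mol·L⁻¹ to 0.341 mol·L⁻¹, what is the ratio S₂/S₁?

S_{P/Q} = (k₁/k₂)·C_A^0.5, so S₂/S₁ = (C_{A,2}/C_{A,1})^0.5.
= (0.341/2.10)^0.5 = (0.1624)^0.5 = 0.403.
Selectivity toward P falls as C_A falls — high-concentration operation is favoured.

0.403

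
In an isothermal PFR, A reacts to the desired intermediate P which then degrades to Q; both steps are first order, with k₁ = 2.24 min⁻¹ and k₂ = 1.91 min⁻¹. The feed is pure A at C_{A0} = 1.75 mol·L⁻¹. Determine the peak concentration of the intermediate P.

0.696 mol·L⁻¹

For a first-order series the maximum intermediate yield is C_{P,max}/C_{A0} = (k₁/k₂)^[k₂/(k₂−k₁)].
= (2.24/1.91)^(1.91/(1.91−2.24)) = (1.173)^(-5.788) = 0.3976.
C_{P,max} = 0.3976×1.75 = 0.696 mol·L⁻¹.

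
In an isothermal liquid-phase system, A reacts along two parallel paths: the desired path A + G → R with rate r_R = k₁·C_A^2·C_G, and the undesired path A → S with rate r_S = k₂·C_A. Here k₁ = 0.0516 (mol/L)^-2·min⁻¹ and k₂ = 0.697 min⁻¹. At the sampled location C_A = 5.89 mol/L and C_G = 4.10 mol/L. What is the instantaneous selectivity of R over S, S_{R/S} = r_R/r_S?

1.79

S_{R/S} = r_R/r_S = (k₁·C_A^2·C_G)/(k₂·C_A) = (k₁/k₂)·C_A·C_G.
= (0.0516×5.890^2×4.100) / (0.697×5.890) = 7.339/4.105 = 1.79.
Since the desired path is higher order in A, keeping C_A high (PFR or concentrated feed) favours R.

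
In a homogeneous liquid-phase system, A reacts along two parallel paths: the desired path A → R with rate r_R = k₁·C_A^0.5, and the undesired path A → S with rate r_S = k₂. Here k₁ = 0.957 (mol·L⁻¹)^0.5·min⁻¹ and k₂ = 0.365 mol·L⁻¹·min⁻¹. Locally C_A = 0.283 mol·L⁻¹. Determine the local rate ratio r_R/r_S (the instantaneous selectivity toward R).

S_{R/S} = r_R/r_S = (k₁·C_A^0.5)/(k₂) = (k₁/k₂)·C_A^0.5.
= (0.957×0.2830^0.5) / (0.365) = 0.5091/0.3650 = 1.39.
Since the desired path is higher order in A, keeping C_A high (PFR or concentrated feed) favours R.

1.39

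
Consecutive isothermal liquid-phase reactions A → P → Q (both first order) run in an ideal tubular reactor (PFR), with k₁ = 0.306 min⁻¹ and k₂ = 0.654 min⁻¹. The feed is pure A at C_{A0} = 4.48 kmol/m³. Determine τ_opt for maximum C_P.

2.18 min

For first-order series the maximum of C_P occurs at τ_opt = ln(k₂/k₁)/(k₂−k₁).
= ln(0.654/0.306)/(0.654−0.306) = ln(2.137)/0.3480 = 0.7595/0.3480 = 2.18 min.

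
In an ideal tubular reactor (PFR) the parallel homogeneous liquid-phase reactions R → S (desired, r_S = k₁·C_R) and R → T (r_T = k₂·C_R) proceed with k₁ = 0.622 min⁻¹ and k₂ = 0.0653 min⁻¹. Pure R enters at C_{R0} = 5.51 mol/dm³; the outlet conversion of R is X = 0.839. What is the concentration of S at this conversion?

C_R = C_{R0}(1−X) = 0.8871 mol/dm³.
Both paths are first order in R, so the instantaneous fraction to S is constant: dC_S/d(−C_R) = k₁/(k₁+k₂) = 0.9050.
C_S = 0.9050·(C_{R0}−C_R) = 0.9050×4.623 = 4.18 mol/dm³.

4.18 mol/dm³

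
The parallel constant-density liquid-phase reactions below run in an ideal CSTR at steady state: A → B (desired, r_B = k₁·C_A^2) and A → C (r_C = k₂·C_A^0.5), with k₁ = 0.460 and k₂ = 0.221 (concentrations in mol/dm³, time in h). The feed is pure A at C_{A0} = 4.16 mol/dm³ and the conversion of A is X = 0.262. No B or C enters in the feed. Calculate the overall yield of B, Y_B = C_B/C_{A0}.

Exit C_A = C_{A0}(1−X) = 4.16×0.738 = 3.070 mol/dm³.
A CSTR operates uniformly at the exit composition, giving r_B = 4.336 and r_C = 0.3872 (each k·C_A^n at C_A = 3.070).
Fraction of consumed A going to B: r_B/(r_B+r_C) = 0.9180.
C_B = 0.9180·C_{A0}·X = 0.9180×4.16×0.262 = 1.00 mol/dm³; Y_B = C_B/C_{A0} = 0.241.

0.241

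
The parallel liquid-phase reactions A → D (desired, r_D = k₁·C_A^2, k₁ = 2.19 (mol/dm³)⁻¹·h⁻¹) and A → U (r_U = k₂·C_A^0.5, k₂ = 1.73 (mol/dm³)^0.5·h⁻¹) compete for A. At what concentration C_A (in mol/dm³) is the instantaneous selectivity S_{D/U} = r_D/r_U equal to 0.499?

S_{D/U} = (k₁/k₂)·C_A^1.5 ⇒ C_A = (S·k₂/k₁)^(1/1.5).
= (0.499×1.73/2.19)^(0.6667) = (0.3942)^(0.6667) = 0.538 mol/dm³.

0.538 mol/dm³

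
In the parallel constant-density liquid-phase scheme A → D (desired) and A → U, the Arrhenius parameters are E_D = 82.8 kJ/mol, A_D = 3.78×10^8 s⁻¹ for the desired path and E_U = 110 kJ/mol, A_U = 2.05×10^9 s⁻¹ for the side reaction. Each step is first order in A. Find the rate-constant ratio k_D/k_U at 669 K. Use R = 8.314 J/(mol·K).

k_D/k_U = (A_D/A_U)·exp[−(E_D−E_U)/(RT)] = (A_D/A_U)·exp[(E_U−E_D)/(RT)].
(E_U−E_D)/(RT) = (110−82.8)×10³/(8.314×669) = 27200/5562 = 4.890.
k_D/k_U = (3.78×10^8/2.05×10^9)·exp(4.890) = 0.1844 × 133.0 = 24.5.
Since E_D < E_U, lowering the temperature improves selectivity toward D.

24.5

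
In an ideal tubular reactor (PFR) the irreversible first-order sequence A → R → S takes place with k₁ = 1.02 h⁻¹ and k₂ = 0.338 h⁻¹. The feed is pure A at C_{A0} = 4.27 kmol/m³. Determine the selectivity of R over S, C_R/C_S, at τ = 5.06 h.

The intermediate concentration in a first-order A→B→C sequence is C_R = k₁C_{A0}(e^(−k₁τ) − e^(−k₂τ))/(k₂−k₁).
e^(−k₁τ) = e^(−1.02×5.06) = e^(−5.161) = 0.005735; e^(−k₂τ) = e^(−1.710) = 0.1808.
C_R = 1.02×4.27/(0.338−1.02) × (0.005735−0.1808) = (-6.386)×(-0.1751) = 1.118 kmol/m³.
C_A = C_{A0}e^(−k₁τ) = 0.02449 kmol/m³, so C_S = C_{A0}−C_A−C_R = 3.127 kmol/m³; C_R/C_S = 0.358.

0.358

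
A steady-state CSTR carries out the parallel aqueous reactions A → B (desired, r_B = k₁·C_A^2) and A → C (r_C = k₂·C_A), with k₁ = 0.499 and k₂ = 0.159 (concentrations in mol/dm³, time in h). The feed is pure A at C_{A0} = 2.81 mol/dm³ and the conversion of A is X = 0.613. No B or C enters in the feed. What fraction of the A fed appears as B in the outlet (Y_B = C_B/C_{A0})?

0.474

Exit C_A = C_{A0}(1−X) = 2.81×0.387 = 1.087 mol/dm³.
In a CSTR the entire volume is at exit conditions, so r_B = 0.499×1.087^2 = 0.5901 and r_C = 0.159×1.087 = 0.1729.
Fraction of consumed A going to B: r_B/(r_B+r_C) = 0.7734.
C_B = 0.7734·C_{A0}·X = 0.7734×2.81×0.613 = 1.33 mol/dm³; Y_B = C_B/C_{A0} = 0.474.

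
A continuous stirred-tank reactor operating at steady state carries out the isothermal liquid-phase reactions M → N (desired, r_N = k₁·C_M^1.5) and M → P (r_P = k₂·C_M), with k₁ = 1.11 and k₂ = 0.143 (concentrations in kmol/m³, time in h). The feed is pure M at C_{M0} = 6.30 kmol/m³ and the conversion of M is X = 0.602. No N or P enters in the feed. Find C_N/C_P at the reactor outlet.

12.3

Exit C_M = C_{M0}(1−X) = 6.30×0.398 = 2.507 kmol/m³.
A CSTR operates uniformly at the exit composition, giving r_N = 4.407 and r_P = 0.3586 (each k·C_M^n at C_M = 2.507).
Overall selectivity = C_N/C_P = r_Nτ/(r_Pτ) = r_N/r_P = 12.3.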